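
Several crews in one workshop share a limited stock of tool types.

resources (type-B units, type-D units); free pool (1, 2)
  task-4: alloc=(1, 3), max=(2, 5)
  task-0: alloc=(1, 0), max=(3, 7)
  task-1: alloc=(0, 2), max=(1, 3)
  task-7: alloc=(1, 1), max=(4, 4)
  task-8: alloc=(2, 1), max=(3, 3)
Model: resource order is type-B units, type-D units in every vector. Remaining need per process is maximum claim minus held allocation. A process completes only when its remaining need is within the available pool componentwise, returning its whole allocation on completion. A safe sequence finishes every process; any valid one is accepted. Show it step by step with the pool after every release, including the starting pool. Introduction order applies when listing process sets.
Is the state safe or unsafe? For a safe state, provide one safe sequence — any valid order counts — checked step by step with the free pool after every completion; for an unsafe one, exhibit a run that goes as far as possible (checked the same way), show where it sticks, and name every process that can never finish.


The state is SAFE; one workable sequence: task-8, task-4, task-7, task-0, task-1.
Key observation: task-8 marks the first exact bind of the order: its need (1, 2) fits the free (1, 2) with zero slack on a requested resource.
Check, step by step:
  pool = (1, 2)
  task-8: need (1, 2) fits (1, 2); releases (2, 1), pool now (3, 3)
  task-4: need (1, 2) fits (3, 3); releases (1, 3), pool now (4, 6)
  task-7: need (3, 3) fits (4, 6); releases (1, 1), pool now (5, 7)
  task-0: need (2, 7) fits (5, 7); releases (1, 0), pool now (6, 7)
  task-1: need (1, 1) fits (6, 7); releases (0, 2), pool now (6, 9)


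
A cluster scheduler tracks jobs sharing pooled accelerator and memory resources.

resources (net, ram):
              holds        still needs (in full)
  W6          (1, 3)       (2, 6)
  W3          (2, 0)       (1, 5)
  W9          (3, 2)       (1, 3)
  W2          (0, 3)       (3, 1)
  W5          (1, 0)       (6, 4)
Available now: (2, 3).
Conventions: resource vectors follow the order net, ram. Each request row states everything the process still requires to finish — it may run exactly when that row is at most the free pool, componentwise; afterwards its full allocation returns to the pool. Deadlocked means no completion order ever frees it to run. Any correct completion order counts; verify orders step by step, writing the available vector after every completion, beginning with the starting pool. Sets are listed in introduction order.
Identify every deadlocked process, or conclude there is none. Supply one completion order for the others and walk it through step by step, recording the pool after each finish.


No process is deadlocked.
Key observation: starting with W9, each completion frees enough for the next — no one is permanently blocked.
One completion order for the rest: W9, W3, W2, W6, W5. Check, step by step:
  pool = (2, 3)
  W9 needs (1, 3) <= (2, 3) -> finishes; pool += (3, 2) = (5, 5)
  W3 needs (1, 5) <= (5, 5) -> finishes; pool += (2, 0) = (7, 5)
  W2 needs (3, 1) <= (7, 5) -> finishes; pool += (0, 3) = (7, 8)
  W6 needs (2, 6) <= (7, 8) -> finishes; pool += (1, 3) = (8, 11)
  W5 needs (6, 4) <= (8, 11) -> finishes; pool += (1, 0) = (9, 11)


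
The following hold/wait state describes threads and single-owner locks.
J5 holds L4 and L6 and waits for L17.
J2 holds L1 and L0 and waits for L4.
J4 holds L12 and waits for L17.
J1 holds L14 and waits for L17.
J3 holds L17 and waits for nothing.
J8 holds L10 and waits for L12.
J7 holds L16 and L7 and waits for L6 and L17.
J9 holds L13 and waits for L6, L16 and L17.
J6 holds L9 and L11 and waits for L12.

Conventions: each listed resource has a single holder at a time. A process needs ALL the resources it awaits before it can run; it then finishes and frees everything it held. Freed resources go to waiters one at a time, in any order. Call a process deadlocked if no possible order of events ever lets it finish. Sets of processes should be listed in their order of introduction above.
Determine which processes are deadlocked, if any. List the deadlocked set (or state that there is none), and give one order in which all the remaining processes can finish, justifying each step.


Nothing here is deadlocked.
Key observation: the waits form no ring: some process can always run, and its releases unblock the others one by one.
The rest can finish in the order J3, J4, J5, J8, J7, J2, J1, J6, J9.
Verifying each step:
  J3 waits on nothing -> runs at once and releases L17
  J4 waits on L17 — all released -> runs and releases L12
  J5 waits on L17 — all released -> runs and releases L4 and L6
  J8 waits on L12 — all released -> runs and releases L10
  J7 waits on L6 and L17 — all released -> runs and releases L16 and L7
  J2 waits on L4 — all released -> runs and releases L1 and L0
  J1 waits on L17 — all released -> runs and releases L14
  J6 waits on L12 — all released -> runs and releases L9 and L11
  J9 waits on L6, L16 and L17 — all released -> runs and releases L13


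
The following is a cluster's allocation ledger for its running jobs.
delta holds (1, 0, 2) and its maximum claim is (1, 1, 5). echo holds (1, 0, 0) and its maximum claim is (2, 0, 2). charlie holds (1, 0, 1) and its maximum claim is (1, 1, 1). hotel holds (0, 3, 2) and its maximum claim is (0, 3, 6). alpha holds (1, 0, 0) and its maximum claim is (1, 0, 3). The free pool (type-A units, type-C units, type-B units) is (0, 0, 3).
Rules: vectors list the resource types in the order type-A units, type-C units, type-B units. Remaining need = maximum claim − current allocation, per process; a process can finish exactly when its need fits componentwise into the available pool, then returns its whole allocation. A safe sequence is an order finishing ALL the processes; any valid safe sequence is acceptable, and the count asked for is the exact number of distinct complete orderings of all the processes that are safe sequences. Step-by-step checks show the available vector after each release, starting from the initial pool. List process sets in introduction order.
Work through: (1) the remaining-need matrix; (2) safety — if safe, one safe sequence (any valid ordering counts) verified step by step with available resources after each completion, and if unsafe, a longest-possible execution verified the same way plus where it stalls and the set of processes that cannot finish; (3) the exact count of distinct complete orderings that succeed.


(1) Need matrix, components ordered type-A units, type-C units, type-B units:
  delta: (0, 1, 3)
  echo: (1, 0, 2)
  charlie: (0, 1, 0)
  hotel: (0, 0, 4)
  alpha: (0, 0, 3)
(2) UNSAFE.
Key observation: after alpha, echo the pool peaks at (2, 0, 3), and each blocked process is short somewhere: delta on type-C units; charlie on type-C units; hotel on type-B units.
The run alpha, echo cannot be extended any further. Check, step by step:
  pool = (0, 0, 3)
  alpha needs (0, 0, 3) <= (0, 0, 3) -> finishes; pool += (1, 0, 0) = (1, 0, 3)
  echo needs (1, 0, 2) <= (1, 0, 3) -> finishes; pool += (1, 0, 0) = (2, 0, 3)
  delta cannot run: need (0, 1, 3) vs free (2, 0, 3) (insufficient type-C units)
  charlie cannot run: need (0, 1, 0) vs free (2, 0, 3) (insufficient type-C units)
  hotel cannot run: need (0, 0, 4) vs free (2, 0, 3) (insufficient type-B units)
Permanently blocked: delta, charlie and hotel.
(3) Exactly 0 of the possible complete orderings are safe sequences.


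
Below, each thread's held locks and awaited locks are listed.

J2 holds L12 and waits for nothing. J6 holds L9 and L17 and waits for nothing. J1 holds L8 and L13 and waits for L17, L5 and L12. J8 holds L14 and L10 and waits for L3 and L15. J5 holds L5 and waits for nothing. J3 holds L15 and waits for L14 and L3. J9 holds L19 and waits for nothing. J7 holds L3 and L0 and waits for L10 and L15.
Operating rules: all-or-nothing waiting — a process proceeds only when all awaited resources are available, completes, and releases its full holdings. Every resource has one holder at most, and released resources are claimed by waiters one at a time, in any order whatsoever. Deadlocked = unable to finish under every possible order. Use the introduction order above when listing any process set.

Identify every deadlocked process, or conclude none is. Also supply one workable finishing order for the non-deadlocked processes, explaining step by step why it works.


The deadlocked set is J8, J3 and J7.
Key observation: the waits loop around J8 -> J3 -> J8 with no way out; J7 is caught in further circular waits.
A valid finishing order for the others: J5, J9, J2, J6, J1.
Check, step by step:
  run J5 (it waits on nothing); releases L5
  run J9 (it waits on nothing); releases L19
  run J2 (it waits on nothing); releases L12
  run J6 (it waits on nothing); releases L9 and L17
  J1: everything it awaited (L17, L5 and L12) is free; runs, freeing L8 and L13


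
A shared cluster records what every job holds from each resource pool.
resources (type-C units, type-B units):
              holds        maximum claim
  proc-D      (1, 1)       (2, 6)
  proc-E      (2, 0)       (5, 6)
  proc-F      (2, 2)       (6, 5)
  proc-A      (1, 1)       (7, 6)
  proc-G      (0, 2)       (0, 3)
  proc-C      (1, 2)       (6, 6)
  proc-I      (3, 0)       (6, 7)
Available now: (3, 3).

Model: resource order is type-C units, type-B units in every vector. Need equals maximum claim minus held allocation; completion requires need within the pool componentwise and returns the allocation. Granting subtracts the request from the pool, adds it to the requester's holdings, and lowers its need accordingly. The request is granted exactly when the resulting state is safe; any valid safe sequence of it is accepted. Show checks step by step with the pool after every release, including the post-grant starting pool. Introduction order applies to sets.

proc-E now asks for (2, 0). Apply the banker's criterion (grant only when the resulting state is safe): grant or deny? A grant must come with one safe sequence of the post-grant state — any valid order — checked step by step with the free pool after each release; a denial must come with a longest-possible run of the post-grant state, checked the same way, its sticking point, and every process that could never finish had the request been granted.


GRANT: granting preserves safety; a valid post-grant sequence is proc-G, proc-D, proc-E, proc-F, proc-I, proc-C, proc-A.
Key observation: the grant leaves (1, 3) free — enough for proc-G, whose release restarts the cascade.
Check on the post-grant state, step by step:
  pool = (1, 3)
  proc-G: need (0, 1) fits (1, 3); releases (0, 2), pool now (1, 5)
  proc-D: need (1, 5) fits (1, 5); releases (1, 1), pool now (2, 6)
  proc-E: need (1, 6) fits (2, 6); releases (4, 0), pool now (6, 6)
  proc-F: need (4, 3) fits (6, 6); releases (2, 2), pool now (8, 8)
  proc-I: need (3, 7) fits (8, 8); releases (3, 0), pool now (11, 8)
  proc-C: need (5, 4) fits (11, 8); releases (1, 2), pool now (12, 10)
  proc-A: need (6, 5) fits (12, 10); releases (1, 1), pool now (13, 11)


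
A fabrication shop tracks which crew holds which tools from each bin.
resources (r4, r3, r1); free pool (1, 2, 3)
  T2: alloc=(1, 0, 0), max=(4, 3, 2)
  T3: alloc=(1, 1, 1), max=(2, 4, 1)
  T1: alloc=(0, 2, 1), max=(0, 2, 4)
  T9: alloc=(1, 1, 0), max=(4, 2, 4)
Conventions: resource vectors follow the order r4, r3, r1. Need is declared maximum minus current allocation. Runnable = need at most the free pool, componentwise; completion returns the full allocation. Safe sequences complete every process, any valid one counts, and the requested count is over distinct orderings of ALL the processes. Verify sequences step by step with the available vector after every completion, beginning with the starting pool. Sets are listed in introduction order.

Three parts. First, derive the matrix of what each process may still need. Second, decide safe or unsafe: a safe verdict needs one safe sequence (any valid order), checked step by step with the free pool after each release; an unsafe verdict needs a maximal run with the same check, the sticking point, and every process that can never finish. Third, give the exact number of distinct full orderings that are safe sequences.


(1) Remaining need (order r4, r3, r1):
  T2: (3, 3, 2)
  T3: (1, 3, 0)
  T1: (0, 0, 3)
  T9: (3, 1, 4)
(2) UNSAFE.
Key observation: once T1, T3 finish, the pool peaks at (2, 5, 5) — and every remaining process still needs more r4 than that.
Going as far as possible: T1, T3; after that, nothing fits. Check, step by step:
  pool = (1, 2, 3)
  T1 needs (0, 0, 3) <= (1, 2, 3) -> finishes; pool += (0, 2, 1) = (1, 4, 4)
  T3 needs (1, 3, 0) <= (1, 4, 4) -> finishes; pool += (1, 1, 1) = (2, 5, 5)
  blocked: T2 wants (3, 3, 2), pool (2, 5, 5) — not enough r4
  blocked: T9 wants (3, 1, 4), pool (2, 5, 5) — not enough r4
Processes that can never finish: T2 and T9.
(3) The exact count: 0 of the possible complete orderings are safe sequences.


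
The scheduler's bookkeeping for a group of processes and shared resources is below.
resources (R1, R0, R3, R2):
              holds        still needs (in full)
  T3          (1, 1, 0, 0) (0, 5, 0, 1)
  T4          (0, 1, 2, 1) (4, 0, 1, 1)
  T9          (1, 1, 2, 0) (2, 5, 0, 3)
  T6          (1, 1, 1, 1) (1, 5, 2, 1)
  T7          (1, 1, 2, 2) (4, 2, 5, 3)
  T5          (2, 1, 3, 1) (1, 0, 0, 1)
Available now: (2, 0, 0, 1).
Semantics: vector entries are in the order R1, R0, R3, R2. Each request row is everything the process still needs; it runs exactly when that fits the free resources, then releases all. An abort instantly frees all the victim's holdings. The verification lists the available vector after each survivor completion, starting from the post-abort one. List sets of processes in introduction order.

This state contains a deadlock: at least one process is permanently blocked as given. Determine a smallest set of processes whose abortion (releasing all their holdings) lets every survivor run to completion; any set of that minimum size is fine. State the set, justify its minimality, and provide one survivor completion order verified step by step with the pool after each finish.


The answer: abort T3 and T9.
Key observation: the deadlocked T6 becomes finishable only because T3 and T9 released (2, 2, 2, 0); it completes at step 4 below.
Why nothing smaller works — every single abort fails: T3 alone leaves T9 blocked (short on R0); T4 alone leaves T3 blocked (short on R0); T9 alone leaves T3 blocked (short on R0); T6 alone leaves T3 blocked (short on R0); T7 alone leaves T3 blocked (short on R0); T5 alone leaves T3 blocked (short on R0).
The survivors complete as T5, T4, T7, T6. Check, step by step (starting from the post-abort pool):
  pool = (4, 2, 2, 1)
  T5 needs (1, 0, 0, 1) <= (4, 2, 2, 1) -> finishes; pool += (2, 1, 3, 1) = (6, 3, 5, 2)
  T4 needs (4, 0, 1, 1) <= (6, 3, 5, 2) -> finishes; pool += (0, 1, 2, 1) = (6, 4, 7, 3)
  T7 needs (4, 2, 5, 3) <= (6, 4, 7, 3) -> finishes; pool += (1, 1, 2, 2) = (7, 5, 9, 5)
  T6 needs (1, 5, 2, 1) <= (7, 5, 9, 5) -> finishes; pool += (1, 1, 1, 1) = (8, 6, 10, 6)


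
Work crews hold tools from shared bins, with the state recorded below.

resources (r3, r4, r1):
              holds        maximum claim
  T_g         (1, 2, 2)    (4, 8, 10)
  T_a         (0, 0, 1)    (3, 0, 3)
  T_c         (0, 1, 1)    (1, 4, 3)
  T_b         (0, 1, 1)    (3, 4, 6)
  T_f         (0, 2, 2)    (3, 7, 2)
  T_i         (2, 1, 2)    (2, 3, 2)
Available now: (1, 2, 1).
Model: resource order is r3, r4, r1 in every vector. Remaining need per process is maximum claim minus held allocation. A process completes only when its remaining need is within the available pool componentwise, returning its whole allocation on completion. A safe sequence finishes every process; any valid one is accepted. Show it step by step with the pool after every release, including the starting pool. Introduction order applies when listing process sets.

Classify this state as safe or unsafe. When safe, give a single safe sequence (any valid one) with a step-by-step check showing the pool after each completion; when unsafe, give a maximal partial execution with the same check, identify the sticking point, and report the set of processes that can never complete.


SAFE, for example via the order T_i, T_c, T_a, T_b, T_f, T_g.
Key observation: reading the order forward, T_i is the first process whose need (0, 2, 0) meets the free pool (1, 2, 1) exactly on a resource it requests.
Step-by-step check:
  pool = (1, 2, 1)
  T_i needs (0, 2, 0) <= (1, 2, 1) -> finishes; pool += (2, 1, 2) = (3, 3, 3)
  T_c needs (1, 3, 2) <= (3, 3, 3) -> finishes; pool += (0, 1, 1) = (3, 4, 4)
  T_a needs (3, 0, 2) <= (3, 4, 4) -> finishes; pool += (0, 0, 1) = (3, 4, 5)
  T_b needs (3, 3, 5) <= (3, 4, 5) -> finishes; pool += (0, 1, 1) = (3, 5, 6)
  T_f needs (3, 5, 0) <= (3, 5, 6) -> finishes; pool += (0, 2, 2) = (3, 7, 8)
  T_g needs (3, 6, 8) <= (3, 7, 8) -> finishes; pool += (1, 2, 2) = (4, 9, 10)


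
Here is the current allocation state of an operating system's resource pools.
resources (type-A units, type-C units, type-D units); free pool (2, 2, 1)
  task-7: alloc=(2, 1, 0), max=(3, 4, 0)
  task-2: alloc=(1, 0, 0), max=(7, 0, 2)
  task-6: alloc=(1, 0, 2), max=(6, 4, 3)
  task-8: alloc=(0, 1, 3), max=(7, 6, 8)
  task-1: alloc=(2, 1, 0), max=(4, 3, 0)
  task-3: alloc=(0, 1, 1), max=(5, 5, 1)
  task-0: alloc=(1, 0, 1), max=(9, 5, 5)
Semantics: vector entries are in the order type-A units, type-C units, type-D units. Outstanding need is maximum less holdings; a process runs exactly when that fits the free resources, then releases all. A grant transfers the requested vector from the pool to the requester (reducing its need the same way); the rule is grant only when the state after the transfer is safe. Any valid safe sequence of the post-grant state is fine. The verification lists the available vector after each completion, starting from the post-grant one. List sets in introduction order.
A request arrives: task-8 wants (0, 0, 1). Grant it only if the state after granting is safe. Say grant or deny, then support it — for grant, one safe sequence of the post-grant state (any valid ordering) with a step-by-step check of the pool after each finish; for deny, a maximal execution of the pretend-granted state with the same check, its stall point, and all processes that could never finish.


DENY — the pretend-granted state is unsafe.
Key observation: once task-1, task-7, task-3, task-6, task-2 finish, the pool peaks at (8, 5, 3) — and every remaining process still needs more type-D units than that.
On the post-grant state, task-1, task-7, task-3, task-6, task-2 is a maximal run — nothing extends it. Step-by-step check:
  pool = (2, 2, 0)
  run task-1 (needs (2, 2, 0), free (2, 2, 0)); after release of (2, 1, 0) the pool is (4, 3, 0)
  run task-7 (needs (1, 3, 0), free (4, 3, 0)); after release of (2, 1, 0) the pool is (6, 4, 0)
  run task-3 (needs (5, 4, 0), free (6, 4, 0)); after release of (0, 1, 1) the pool is (6, 5, 1)
  run task-6 (needs (5, 4, 1), free (6, 5, 1)); after release of (1, 0, 2) the pool is (7, 5, 3)
  run task-2 (needs (6, 0, 2), free (7, 5, 3)); after release of (1, 0, 0) the pool is (8, 5, 3)
  blocked: task-8 wants (7, 5, 4), pool (8, 5, 3) — not enough type-D units
  blocked: task-0 wants (8, 5, 4), pool (8, 5, 3) — not enough type-D units
Processes that could never finish after the grant: task-8 and task-0.


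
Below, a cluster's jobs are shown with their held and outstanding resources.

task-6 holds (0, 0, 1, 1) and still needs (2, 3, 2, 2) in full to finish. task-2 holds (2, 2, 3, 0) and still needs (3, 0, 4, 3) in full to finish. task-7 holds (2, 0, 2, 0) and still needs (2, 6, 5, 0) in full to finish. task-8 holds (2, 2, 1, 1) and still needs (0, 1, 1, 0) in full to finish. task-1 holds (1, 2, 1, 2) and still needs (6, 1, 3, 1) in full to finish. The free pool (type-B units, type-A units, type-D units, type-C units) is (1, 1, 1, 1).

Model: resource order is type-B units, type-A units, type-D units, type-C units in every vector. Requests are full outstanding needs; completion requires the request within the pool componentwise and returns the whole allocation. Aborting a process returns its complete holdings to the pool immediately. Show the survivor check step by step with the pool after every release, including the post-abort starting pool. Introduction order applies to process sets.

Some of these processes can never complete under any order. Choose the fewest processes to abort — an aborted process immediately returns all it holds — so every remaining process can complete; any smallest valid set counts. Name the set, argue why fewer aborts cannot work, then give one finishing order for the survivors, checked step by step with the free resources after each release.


Abort task-1.
Key observation: aborting task-1 returns (1, 2, 1, 2), and task-2 — hopeless before — runs at step 3 with the returned capacity in the pool.
Why nothing smaller works: aborting no one leaves the state deadlocked as given.
One survivor order: task-8, task-6, task-2, task-7. Walking it through (post-abort pool first):
  pool = (2, 3, 2, 3)
  run task-8 (needs (0, 1, 1, 0), free (2, 3, 2, 3)); after release of (2, 2, 1, 1) the pool is (4, 5, 3, 4)
  run task-6 (needs (2, 3, 2, 2), free (4, 5, 3, 4)); after release of (0, 0, 1, 1) the pool is (4, 5, 4, 5)
  run task-2 (needs (3, 0, 4, 3), free (4, 5, 4, 5)); after release of (2, 2, 3, 0) the pool is (6, 7, 7, 5)
  run task-7 (needs (2, 6, 5, 0), free (6, 7, 7, 5)); after release of (2, 0, 2, 0) the pool is (8, 7, 9, 5)


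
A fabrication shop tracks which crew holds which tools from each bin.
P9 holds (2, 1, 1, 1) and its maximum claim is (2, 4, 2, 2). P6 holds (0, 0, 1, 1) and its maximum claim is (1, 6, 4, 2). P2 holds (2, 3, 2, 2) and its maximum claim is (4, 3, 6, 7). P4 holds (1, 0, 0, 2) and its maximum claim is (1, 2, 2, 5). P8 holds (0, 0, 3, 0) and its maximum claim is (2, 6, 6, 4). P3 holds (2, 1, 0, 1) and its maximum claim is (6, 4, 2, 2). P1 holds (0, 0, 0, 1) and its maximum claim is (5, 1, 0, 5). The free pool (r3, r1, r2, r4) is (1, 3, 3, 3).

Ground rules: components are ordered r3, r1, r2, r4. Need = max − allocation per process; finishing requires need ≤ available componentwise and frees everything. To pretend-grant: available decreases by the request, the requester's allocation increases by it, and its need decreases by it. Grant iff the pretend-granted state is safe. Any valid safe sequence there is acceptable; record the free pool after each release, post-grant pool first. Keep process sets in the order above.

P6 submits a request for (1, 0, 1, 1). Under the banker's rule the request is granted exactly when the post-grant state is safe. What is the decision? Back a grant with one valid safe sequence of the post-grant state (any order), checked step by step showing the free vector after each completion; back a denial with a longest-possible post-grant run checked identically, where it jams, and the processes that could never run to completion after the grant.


DENY. Granting would leave the state unsafe.
Key observation: after P9, P4 the pool peaks at (3, 4, 3, 5), and each blocked process is short somewhere: P6 on r1; P2 on r2; P8 on r1; P3 on r3; P1 on r3.
On the post-grant state, P9, P4 is a maximal run — nothing extends it. Verifying each step:
  pool = (0, 3, 2, 2)
  P9: need (0, 3, 1, 1) fits (0, 3, 2, 2); releases (2, 1, 1, 1), pool now (2, 4, 3, 3)
  P4: need (0, 2, 2, 3) fits (2, 4, 3, 3); releases (1, 0, 0, 2), pool now (3, 4, 3, 5)
  P6 still needs (0, 6, 2, 0) but only (3, 4, 3, 5) is free — short on r1
  P2 still needs (2, 0, 4, 5) but only (3, 4, 3, 5) is free — short on r2
  P8 still needs (2, 6, 3, 4) but only (3, 4, 3, 5) is free — short on r1
  P3 still needs (4, 3, 2, 1) but only (3, 4, 3, 5) is free — short on r3
  P1 still needs (5, 1, 0, 4) but only (3, 4, 3, 5) is free — short on r3
Had the request been granted, P6, P2, P8, P3 and P1 could never finish.


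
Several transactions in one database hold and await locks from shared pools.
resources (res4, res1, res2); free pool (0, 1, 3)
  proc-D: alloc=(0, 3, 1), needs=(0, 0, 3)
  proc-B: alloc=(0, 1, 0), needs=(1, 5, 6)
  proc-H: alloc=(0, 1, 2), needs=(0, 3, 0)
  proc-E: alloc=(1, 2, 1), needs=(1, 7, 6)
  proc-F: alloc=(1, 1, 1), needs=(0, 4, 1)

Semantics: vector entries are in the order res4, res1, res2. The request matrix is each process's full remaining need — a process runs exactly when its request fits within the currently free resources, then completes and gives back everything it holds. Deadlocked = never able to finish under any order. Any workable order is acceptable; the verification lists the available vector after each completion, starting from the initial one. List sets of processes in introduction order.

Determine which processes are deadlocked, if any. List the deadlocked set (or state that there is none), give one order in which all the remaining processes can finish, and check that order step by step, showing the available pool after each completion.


The deadlocked set is empty.
Key observation: there is always a runnable process — proc-D first — so the state unwinds completely.
A valid finishing order for the others: proc-D, proc-H, proc-F, proc-B, proc-E. Verifying each step:
  pool = (0, 1, 3)
  proc-D needs (0, 0, 3) <= (0, 1, 3) -> finishes; pool += (0, 3, 1) = (0, 4, 4)
  proc-H needs (0, 3, 0) <= (0, 4, 4) -> finishes; pool += (0, 1, 2) = (0, 5, 6)
  proc-F needs (0, 4, 1) <= (0, 5, 6) -> finishes; pool += (1, 1, 1) = (1, 6, 7)
  proc-B needs (1, 5, 6) <= (1, 6, 7) -> finishes; pool += (0, 1, 0) = (1, 7, 7)
  proc-E needs (1, 7, 6) <= (1, 7, 7) -> finishes; pool += (1, 2, 1) = (2, 9, 8)


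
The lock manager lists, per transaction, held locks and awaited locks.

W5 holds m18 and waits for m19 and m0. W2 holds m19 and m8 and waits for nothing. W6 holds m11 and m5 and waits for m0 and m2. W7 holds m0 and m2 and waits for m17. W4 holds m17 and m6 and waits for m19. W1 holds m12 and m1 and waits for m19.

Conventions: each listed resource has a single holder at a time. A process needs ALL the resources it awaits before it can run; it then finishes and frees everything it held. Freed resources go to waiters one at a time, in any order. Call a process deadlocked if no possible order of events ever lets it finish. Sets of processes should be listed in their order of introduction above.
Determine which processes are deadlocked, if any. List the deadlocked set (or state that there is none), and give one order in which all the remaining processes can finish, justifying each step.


Nothing here is deadlocked.
Key observation: the waits form no ring: some process can always run, and its releases unblock the others one by one.
A valid finishing order for the others: W2, W4, W7, W5, W6, W1.
Walking it through:
  run W2 (it waits on nothing); releases m19 and m8
  W4 waits on m19 — all released -> runs and releases m17 and m6
  W7 waits on m17 — all released -> runs and releases m0 and m2
  W5 waits on m19 and m0 — all released -> runs and releases m18
  W6 waits on m0 and m2 — all released -> runs and releases m11 and m5
  W1 waits on m19 — all released -> runs and releases m12 and m1


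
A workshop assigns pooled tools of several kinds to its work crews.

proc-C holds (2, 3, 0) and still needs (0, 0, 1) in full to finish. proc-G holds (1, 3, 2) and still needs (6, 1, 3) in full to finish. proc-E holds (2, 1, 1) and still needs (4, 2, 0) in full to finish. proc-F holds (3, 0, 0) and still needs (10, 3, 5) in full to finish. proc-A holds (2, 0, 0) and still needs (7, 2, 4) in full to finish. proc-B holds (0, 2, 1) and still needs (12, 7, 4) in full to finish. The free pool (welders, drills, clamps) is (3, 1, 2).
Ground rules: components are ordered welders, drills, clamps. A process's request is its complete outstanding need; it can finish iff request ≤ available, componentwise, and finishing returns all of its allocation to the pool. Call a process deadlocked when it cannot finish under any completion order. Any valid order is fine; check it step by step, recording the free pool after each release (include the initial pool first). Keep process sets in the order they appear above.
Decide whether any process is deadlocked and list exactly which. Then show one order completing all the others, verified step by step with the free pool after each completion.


Nothing here is deadlocked.
Key observation: there is always a runnable process — proc-C first — so the state unwinds completely.
A valid finishing order for the others: proc-C, proc-E, proc-G, proc-A, proc-F, proc-B. Walking it through:
  pool = (3, 1, 2)
  proc-C: need (0, 0, 1) fits (3, 1, 2); releases (2, 3, 0), pool now (5, 4, 2)
  proc-E: need (4, 2, 0) fits (5, 4, 2); releases (2, 1, 1), pool now (7, 5, 3)
  proc-G: need (6, 1, 3) fits (7, 5, 3); releases (1, 3, 2), pool now (8, 8, 5)
  proc-A: need (7, 2, 4) fits (8, 8, 5); releases (2, 0, 0), pool now (10, 8, 5)
  proc-F: need (10, 3, 5) fits (10, 8, 5); releases (3, 0, 0), pool now (13, 8, 5)
  proc-B: need (12, 7, 4) fits (13, 8, 5); releases (0, 2, 1), pool now (13, 10, 6)


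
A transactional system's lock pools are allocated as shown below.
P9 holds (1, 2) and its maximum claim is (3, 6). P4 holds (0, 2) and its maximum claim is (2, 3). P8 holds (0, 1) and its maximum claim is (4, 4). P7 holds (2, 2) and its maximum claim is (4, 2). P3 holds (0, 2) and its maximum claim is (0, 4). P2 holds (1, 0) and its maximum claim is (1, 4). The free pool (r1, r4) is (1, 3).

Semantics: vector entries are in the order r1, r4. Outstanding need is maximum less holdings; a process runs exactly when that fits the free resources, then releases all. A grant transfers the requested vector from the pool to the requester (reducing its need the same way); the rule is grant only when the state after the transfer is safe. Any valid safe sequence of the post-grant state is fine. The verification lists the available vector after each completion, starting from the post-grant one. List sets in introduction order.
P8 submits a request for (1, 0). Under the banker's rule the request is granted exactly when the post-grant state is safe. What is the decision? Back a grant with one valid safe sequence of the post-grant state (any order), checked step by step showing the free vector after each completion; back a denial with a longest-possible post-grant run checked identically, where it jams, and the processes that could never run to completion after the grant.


DENY — the pretend-granted state is unsafe.
Key observation: no order helps: past P3, P2, the free pool tops out at (1, 5), below what each blocked process needs in r1.
On the post-grant state, P3, P2 is a maximal run — nothing extends it. Verifying each step:
  pool = (0, 3)
  run P3 (needs (0, 2), free (0, 3)); after release of (0, 2) the pool is (0, 5)
  run P2 (needs (0, 4), free (0, 5)); after release of (1, 0) the pool is (1, 5)
  blocked: P9 wants (2, 4), pool (1, 5) — not enough r1
  blocked: P4 wants (2, 1), pool (1, 5) — not enough r1
  blocked: P8 wants (3, 3), pool (1, 5) — not enough r1
  blocked: P7 wants (2, 0), pool (1, 5) — not enough r1
Processes that could never finish after the grant: P9, P4, P8 and P7.


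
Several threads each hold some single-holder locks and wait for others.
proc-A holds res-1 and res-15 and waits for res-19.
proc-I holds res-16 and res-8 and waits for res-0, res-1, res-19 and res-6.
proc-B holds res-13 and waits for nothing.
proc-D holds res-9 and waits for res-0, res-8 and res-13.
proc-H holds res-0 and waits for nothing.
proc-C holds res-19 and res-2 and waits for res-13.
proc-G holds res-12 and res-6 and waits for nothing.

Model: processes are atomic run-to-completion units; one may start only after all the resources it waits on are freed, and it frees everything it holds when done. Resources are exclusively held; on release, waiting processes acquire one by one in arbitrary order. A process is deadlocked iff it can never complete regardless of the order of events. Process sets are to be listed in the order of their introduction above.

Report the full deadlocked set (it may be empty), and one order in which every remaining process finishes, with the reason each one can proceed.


No process is deadlocked.
Key observation: the wait relation is loop-free; peeling off processes with no waits unwinds the whole state.
One completion order for the rest: proc-H, proc-G, proc-B, proc-C, proc-A, proc-I, proc-D.
Step-by-step check:
  proc-H waits on nothing -> runs at once and releases res-0
  proc-G waits on nothing -> runs at once and releases res-12 and res-6
  proc-B waits on nothing -> runs at once and releases res-13
  run proc-C (all its waits — res-13 — are resolved); releases res-19 and res-2
  run proc-A (all its waits — res-19 — are resolved); releases res-1 and res-15
  run proc-I (all its waits — res-0, res-1, res-19 and res-6 — are resolved); releases res-16 and res-8
  run proc-D (all its waits — res-0, res-8 and res-13 — are resolved); releases res-9


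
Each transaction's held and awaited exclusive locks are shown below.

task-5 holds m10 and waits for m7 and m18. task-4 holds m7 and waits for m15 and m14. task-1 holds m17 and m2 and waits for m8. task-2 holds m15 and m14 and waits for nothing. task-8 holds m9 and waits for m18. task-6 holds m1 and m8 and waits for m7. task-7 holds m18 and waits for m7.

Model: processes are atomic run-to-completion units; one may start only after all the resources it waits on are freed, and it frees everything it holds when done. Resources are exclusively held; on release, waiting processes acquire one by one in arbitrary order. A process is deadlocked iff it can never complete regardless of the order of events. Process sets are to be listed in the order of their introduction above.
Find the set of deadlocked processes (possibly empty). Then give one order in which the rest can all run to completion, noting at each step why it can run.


The deadlocked set is empty.
Key observation: the wait relation is loop-free; peeling off processes with no waits unwinds the whole state.
The rest can finish in the order task-2, task-4, task-7, task-6, task-8, task-5, task-1.
Check, step by step:
  task-2: no waits; runs immediately, freeing m15 and m14
  run task-4 (all its waits — m15 and m14 — are resolved); releases m7
  run task-7 (all its waits — m7 — are resolved); releases m18
  run task-6 (all its waits — m7 — are resolved); releases m1 and m8
  run task-8 (all its waits — m18 — are resolved); releases m9
  run task-5 (all its waits — m7 and m18 — are resolved); releases m10
  run task-1 (all its waits — m8 — are resolved); releases m17 and m2


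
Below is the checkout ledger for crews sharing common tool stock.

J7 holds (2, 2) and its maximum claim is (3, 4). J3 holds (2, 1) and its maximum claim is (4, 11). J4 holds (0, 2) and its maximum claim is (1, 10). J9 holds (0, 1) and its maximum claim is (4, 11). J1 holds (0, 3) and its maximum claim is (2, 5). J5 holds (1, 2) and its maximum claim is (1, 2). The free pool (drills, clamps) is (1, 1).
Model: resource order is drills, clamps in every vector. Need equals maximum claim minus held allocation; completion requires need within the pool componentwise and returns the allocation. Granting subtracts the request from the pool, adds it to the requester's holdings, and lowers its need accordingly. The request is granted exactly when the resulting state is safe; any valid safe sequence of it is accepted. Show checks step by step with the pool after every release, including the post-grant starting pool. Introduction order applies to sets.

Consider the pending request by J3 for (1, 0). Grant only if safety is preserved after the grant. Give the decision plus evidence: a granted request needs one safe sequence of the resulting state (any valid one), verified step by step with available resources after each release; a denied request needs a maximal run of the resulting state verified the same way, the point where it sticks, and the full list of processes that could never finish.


GRANT: granting preserves safety; a valid post-grant sequence is J5, J7, J1, J4, J3, J9.
Key observation: granting shrinks the pool to (0, 1), yet J5 still fits and the chain goes through.
Step-by-step check of the post-grant state:
  pool = (0, 1)
  J5: need (0, 0) fits (0, 1); releases (1, 2), pool now (1, 3)
  J7: need (1, 2) fits (1, 3); releases (2, 2), pool now (3, 5)
  J1: need (2, 2) fits (3, 5); releases (0, 3), pool now (3, 8)
  J4: need (1, 8) fits (3, 8); releases (0, 2), pool now (3, 10)
  J3: need (1, 10) fits (3, 10); releases (3, 1), pool now (6, 11)
  J9: need (4, 10) fits (6, 11); releases (0, 1), pool now (6, 12)


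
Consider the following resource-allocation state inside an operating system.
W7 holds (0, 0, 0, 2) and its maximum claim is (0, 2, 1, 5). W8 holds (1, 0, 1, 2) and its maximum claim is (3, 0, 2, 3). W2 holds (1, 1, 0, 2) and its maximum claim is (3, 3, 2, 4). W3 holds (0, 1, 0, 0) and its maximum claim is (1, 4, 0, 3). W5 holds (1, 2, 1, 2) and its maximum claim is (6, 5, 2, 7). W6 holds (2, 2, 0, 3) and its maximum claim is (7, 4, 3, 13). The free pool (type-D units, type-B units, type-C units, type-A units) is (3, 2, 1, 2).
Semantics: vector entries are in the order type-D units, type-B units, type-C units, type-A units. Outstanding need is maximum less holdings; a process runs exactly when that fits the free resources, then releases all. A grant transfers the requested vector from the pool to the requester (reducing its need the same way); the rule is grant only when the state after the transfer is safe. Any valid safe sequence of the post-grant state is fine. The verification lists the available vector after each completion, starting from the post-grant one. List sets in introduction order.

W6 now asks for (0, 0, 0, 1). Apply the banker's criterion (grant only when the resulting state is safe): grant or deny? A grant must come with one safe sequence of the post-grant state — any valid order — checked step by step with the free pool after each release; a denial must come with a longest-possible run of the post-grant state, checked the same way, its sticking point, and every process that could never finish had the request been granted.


GRANT — the state after the grant stays safe, e.g. via W8, W2, W7, W5, W3, W6.
Key observation: even at the reduced pool (3, 2, 1, 1), W8 fits immediately, so safety survives the grant.
Verifying the post-grant state step by step:
  pool = (3, 2, 1, 1)
  W8 needs (2, 0, 1, 1) <= (3, 2, 1, 1) -> finishes; pool += (1, 0, 1, 2) = (4, 2, 2, 3)
  W2 needs (2, 2, 2, 2) <= (4, 2, 2, 3) -> finishes; pool += (1, 1, 0, 2) = (5, 3, 2, 5)
  W7 needs (0, 2, 1, 3) <= (5, 3, 2, 5) -> finishes; pool += (0, 0, 0, 2) = (5, 3, 2, 7)
  W5 needs (5, 3, 1, 5) <= (5, 3, 2, 7) -> finishes; pool += (1, 2, 1, 2) = (6, 5, 3, 9)
  W3 needs (1, 3, 0, 3) <= (6, 5, 3, 9) -> finishes; pool += (0, 1, 0, 0) = (6, 6, 3, 9)
  W6 needs (5, 2, 3, 9) <= (6, 6, 3, 9) -> finishes; pool += (2, 2, 0, 4) = (8, 8, 3, 13)


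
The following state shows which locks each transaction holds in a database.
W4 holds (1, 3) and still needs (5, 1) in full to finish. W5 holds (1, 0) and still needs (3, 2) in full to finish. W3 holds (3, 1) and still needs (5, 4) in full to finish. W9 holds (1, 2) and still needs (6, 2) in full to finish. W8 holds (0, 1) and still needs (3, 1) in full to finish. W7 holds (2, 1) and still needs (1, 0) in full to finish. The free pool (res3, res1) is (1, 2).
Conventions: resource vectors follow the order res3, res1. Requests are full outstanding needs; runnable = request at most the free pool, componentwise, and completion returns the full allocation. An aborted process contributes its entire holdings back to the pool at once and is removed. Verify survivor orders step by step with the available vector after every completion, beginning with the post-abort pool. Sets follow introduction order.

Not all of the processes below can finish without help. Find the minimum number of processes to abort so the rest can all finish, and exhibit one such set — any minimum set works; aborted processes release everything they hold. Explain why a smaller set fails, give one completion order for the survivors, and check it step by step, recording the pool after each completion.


Abort W9.
Key observation: the returned (1, 2) from W9 is what brings W3 — unrunnable before, under any order — into play at step 4.
Why nothing smaller works: aborting no one leaves the state deadlocked as given.
One survivor order: W7, W8, W5, W3, W4. Verifying each step (post-abort pool first):
  pool = (2, 4)
  run W7 (needs (1, 0), free (2, 4)); after release of (2, 1) the pool is (4, 5)
  run W8 (needs (3, 1), free (4, 5)); after release of (0, 1) the pool is (4, 6)
  run W5 (needs (3, 2), free (4, 6)); after release of (1, 0) the pool is (5, 6)
  run W3 (needs (5, 4), free (5, 6)); after release of (3, 1) the pool is (8, 7)
  run W4 (needs (5, 1), free (8, 7)); after release of (1, 3) the pool is (9, 10)
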